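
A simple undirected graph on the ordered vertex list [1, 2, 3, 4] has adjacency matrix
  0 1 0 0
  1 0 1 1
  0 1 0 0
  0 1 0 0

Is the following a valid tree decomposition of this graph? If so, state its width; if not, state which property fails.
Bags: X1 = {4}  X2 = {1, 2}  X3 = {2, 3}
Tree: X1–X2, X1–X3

A tree decomposition must satisfy three properties: every vertex lies in some bag; for every edge, both endpoints lie together in some bag; and for every vertex, the bags containing it form a connected subtree. Here edge (2,4) lies in no bag, so the decomposition is invalid.

No — edge (2,4) lies in no bag.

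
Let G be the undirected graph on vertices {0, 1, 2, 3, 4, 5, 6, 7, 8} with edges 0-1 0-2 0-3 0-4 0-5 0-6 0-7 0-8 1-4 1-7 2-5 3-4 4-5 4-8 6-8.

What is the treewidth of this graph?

2

A width-2 tree decomposition is:
Bags: B1 = {0, 4, 5}  B2 = {0, 1, 4}  B3 = {0, 3, 4}  B4 = {0, 2, 5}  B5 = {0, 4, 8}  B6 = {0, 1, 7}  B7 = {0, 6, 8}
Tree: B1–B2, B2–B3, B1–B4, B3–B5, B2–B6, B5–B7
Every bag has size at most 3, so the width is 3 − 1 = 2 and tw(G) ≤ 2. For the lower bound, the 3 vertices {0, 2, 5} are pairwise adjacent, and any tree decomposition puts a clique entirely inside one bag — forcing width ≥ 2. Combining the bounds, tw(G) = 2.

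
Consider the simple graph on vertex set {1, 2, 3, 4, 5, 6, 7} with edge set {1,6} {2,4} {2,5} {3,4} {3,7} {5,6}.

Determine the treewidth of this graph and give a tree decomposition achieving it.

Treewidth 1.
One optimal decomposition is:
Bags: B1 = {3, 7}  B2 = {3, 4}  B3 = {2, 4}  B4 = {2, 5}  B5 = {5, 6}  B6 = {1, 6}
Tree: B1–B2, B2–B3, B3–B4, B4–B5, B5–B6

Each bag holds 2 vertices, so the decomposition has width 1, which upper-bounds the treewidth. Any graph with an edge has treewidth ≥ 1, and G has the edge 7–3. Combining the bounds, tw(G) = 1.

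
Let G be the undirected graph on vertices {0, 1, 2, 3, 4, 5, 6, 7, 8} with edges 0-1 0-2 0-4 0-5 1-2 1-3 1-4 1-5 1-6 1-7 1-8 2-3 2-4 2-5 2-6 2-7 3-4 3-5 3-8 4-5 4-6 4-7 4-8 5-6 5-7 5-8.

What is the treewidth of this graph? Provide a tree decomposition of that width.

Treewidth 4.
Bags: B1 = {0, 1, 2, 4, 5}  B2 = {1, 2, 3, 4, 5}  B3 = {1, 3, 4, 5, 8}  B4 = {1, 2, 4, 5, 6}  B5 = {1, 2, 4, 5, 7}
Tree: B1–B2, B2–B3, B1–B4, B2–B5

Every bag has size at most 5, so the width is 5 − 1 = 4 and tw(G) ≤ 4. Conversely, {1, 3, 4, 5, 8} is a clique of size 5, and the vertices of any clique must share a bag in every tree decomposition; so some bag has ≥ 5 vertices and tw(G) ≥ 4. The upper and lower bounds meet at 4, so that is the treewidth.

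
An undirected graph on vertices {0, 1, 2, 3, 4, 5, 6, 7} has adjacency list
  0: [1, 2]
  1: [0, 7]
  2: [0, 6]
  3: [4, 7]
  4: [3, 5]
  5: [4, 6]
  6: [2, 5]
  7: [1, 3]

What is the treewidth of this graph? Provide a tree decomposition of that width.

Treewidth 2.
Bags: B1 = {1, 3, 7}  B2 = {1, 3, 4}  B3 = {1, 4, 5}  B4 = {1, 5, 6}  B5 = {1, 2, 6}  B6 = {0, 1, 2}
Tree: B1–B2, B2–B3, B3–B4, B4–B5, B5–B6

Every bag has size at most 3, so the width is 3 − 1 = 2 and tw(G) ≤ 2. For the lower bound, G contains the cycle 1–7–3–4–5–6–2–0–1, so G is not a forest; only forests have treewidth ≤ 1, hence tw(G) ≥ 2. The upper and lower bounds meet at 2, so that is the treewidth.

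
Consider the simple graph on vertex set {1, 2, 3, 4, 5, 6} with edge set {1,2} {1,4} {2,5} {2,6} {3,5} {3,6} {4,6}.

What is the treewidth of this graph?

2

A width-2 tree decomposition is:
Bags: B1 = {3, 5, 6}  B2 = {2, 5, 6}  B3 = {2, 4, 6}  B4 = {1, 2, 4}
Tree: B1–B2, B2–B3, B3–B4
Every bag has size at most 3, so the width is 3 − 1 = 2 and tw(G) ≤ 2. The edges 3–5–2–6–3 form a cycle, so G is not a tree and its treewidth is at least 2. The upper and lower bounds meet at 2, so that is the treewidth.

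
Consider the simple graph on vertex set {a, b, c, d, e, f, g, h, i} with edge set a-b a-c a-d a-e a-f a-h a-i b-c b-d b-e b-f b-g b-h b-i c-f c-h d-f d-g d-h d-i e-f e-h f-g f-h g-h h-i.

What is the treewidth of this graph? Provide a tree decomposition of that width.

Treewidth 4.
Bags: B1 = {a, b, d, f, h}  B2 = {a, b, c, f, h}  B3 = {a, b, e, f, h}  B4 = {b, d, f, g, h}  B5 = {a, b, d, h, i}
Tree: B1–B2, B2–B3, B1–B4, B1–B5

Each bag holds 5 vertices, so the decomposition has width 4, which upper-bounds the treewidth. Conversely, {b, d, f, g, h} is a clique of size 5, and the vertices of any clique must share a bag in every tree decomposition; so some bag has ≥ 5 vertices and tw(G) ≥ 4. Therefore the treewidth is 4.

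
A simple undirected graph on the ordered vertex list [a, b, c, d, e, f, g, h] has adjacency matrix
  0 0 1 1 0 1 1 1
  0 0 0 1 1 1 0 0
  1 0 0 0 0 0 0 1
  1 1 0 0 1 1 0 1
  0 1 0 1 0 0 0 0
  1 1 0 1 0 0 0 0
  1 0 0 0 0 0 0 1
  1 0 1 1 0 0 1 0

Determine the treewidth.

A width-2 tree decomposition is:
Bags: B1 = {a, d, h}  B2 = {a, c, h}  B3 = {a, d, f}  B4 = {b, d, f}  B5 = {b, d, e}  B6 = {a, g, h}
Tree: B1–B2, B1–B3, B3–B4, B4–B5, B2–B6
Every bag has size at most 3, so the width is 3 − 1 = 2 and tw(G) ≤ 2. For the lower bound, the 3 vertices {b, d, e} are pairwise adjacent, and any tree decomposition puts a clique entirely inside one bag — forcing width ≥ 2. Therefore the treewidth is 2.

2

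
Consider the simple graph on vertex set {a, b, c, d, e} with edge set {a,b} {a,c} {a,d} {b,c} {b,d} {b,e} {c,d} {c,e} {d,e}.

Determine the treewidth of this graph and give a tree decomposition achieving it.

Treewidth 3.
One such decomposition:
Bags: B1 = {a, b, c, d}  B2 = {b, c, d, e}
Tree: B1–B2

Each bag holds 4 vertices, so the decomposition has width 3, which upper-bounds the treewidth. Conversely, {b, c, d, e} is a clique of size 4, and the vertices of any clique must share a bag in every tree decomposition; so some bag has ≥ 4 vertices and tw(G) ≥ 3. The upper and lower bounds meet at 3, so that is the treewidth.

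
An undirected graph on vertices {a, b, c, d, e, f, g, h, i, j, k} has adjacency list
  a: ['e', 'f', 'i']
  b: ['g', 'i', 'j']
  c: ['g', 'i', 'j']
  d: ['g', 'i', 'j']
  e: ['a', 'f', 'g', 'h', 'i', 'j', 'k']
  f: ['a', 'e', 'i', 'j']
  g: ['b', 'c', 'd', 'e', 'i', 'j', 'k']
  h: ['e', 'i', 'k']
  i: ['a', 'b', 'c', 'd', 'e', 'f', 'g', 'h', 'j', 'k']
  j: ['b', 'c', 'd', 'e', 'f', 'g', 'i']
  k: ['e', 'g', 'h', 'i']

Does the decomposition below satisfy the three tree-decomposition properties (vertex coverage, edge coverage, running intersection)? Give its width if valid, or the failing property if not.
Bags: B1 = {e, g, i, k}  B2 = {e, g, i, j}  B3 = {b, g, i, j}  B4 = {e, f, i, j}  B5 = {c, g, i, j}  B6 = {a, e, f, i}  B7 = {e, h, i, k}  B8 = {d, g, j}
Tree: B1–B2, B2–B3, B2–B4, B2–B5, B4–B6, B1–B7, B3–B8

No — edge (i,d) lies in no bag.

A tree decomposition must satisfy three properties: every vertex lies in some bag; for every edge, both endpoints lie together in some bag; and for every vertex, the bags containing it form a connected subtree. Here edge (i,d) lies in no bag, so the decomposition is invalid.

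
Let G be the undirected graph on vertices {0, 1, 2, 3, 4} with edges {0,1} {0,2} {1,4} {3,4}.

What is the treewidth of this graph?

1

A width-1 tree decomposition is:
Bags: B1 = {0, 2}  B2 = {0, 1}  B3 = {1, 4}  B4 = {3, 4}
Tree: B1–B2, B2–B3, B3–B4
Each bag holds 2 vertices, so the decomposition has width 1, which upper-bounds the treewidth. G has an edge, so its treewidth is at least 1. Therefore the treewidth is 1.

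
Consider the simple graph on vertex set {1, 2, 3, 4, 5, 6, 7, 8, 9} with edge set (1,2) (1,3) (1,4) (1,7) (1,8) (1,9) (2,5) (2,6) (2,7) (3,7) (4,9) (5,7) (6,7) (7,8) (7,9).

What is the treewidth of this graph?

A width-2 tree decomposition is:
Bags: B1 = {1, 4, 9}  B2 = {1, 7, 9}  B3 = {1, 3, 7}  B4 = {1, 2, 7}  B5 = {2, 5, 7}  B6 = {1, 7, 8}  B7 = {2, 6, 7}
Tree: B1–B2, B2–B3, B2–B4, B4–B5, B3–B6, B4–B7
Each bag holds 3 vertices, so the decomposition has width 2, which upper-bounds the treewidth. Conversely, {1, 4, 9} is a clique of size 3, and the vertices of any clique must share a bag in every tree decomposition; so some bag has ≥ 3 vertices and tw(G) ≥ 2. Combining the bounds, tw(G) = 2.

2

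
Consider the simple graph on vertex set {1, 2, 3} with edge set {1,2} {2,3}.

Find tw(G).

1

A width-1 tree decomposition is:
Bags: B1 = {1, 2}  B2 = {2, 3}
Tree: B1–B2
Every bag has size at most 2, so the width is 2 − 1 = 1 and tw(G) ≤ 1. Any graph with an edge has treewidth ≥ 1, and G has the edge 2–1. Combining the bounds, tw(G) = 1.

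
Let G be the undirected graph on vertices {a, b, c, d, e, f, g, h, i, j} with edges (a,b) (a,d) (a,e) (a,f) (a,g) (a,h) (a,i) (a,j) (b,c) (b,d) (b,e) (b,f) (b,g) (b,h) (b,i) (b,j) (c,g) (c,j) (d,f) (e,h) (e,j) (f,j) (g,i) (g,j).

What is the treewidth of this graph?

A width-3 tree decomposition is:
Bags: B1 = {b, c, g, j}  B2 = {a, b, g, j}  B3 = {a, b, g, i}  B4 = {a, b, f, j}  B5 = {a, b, d, f}  B6 = {a, b, e, j}  B7 = {a, b, e, h}
Tree: B1–B2, B2–B3, B2–B4, B4–B5, B4–B6, B6–B7
Each bag holds 4 vertices, so the decomposition has width 3, which upper-bounds the treewidth. For the lower bound, the 4 vertices {b, c, g, j} are pairwise adjacent, and any tree decomposition puts a clique entirely inside one bag — forcing width ≥ 3. Hence tw(G) = 3 exactly.

3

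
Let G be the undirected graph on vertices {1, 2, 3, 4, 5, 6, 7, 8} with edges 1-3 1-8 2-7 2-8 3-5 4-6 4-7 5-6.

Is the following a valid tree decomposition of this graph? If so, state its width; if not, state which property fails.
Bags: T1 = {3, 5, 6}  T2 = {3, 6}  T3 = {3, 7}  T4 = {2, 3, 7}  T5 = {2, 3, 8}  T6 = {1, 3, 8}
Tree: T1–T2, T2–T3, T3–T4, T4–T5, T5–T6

No — vertex 4 appears in no bag.

A tree decomposition must satisfy three properties: every vertex lies in some bag; for every edge, both endpoints lie together in some bag; and for every vertex, the bags containing it form a connected subtree. Here vertex 4 appears in no bag, so the decomposition is invalid.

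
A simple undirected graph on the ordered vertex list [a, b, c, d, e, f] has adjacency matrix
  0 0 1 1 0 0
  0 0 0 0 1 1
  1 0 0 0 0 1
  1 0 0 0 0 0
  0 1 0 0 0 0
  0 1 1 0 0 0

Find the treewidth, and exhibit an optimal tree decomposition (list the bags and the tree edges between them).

Treewidth 1.
Bags: B1 = {b, e}  B2 = {b, f}  B3 = {c, f}  B4 = {a, c}  B5 = {a, d}
Tree: B1–B2, B2–B3, B3–B4, B4–B5

Each bag holds 2 vertices, so the decomposition has width 1, which upper-bounds the treewidth. Any graph with an edge has treewidth ≥ 1, and G has the edge e–b. The upper and lower bounds meet at 1, so that is the treewidth.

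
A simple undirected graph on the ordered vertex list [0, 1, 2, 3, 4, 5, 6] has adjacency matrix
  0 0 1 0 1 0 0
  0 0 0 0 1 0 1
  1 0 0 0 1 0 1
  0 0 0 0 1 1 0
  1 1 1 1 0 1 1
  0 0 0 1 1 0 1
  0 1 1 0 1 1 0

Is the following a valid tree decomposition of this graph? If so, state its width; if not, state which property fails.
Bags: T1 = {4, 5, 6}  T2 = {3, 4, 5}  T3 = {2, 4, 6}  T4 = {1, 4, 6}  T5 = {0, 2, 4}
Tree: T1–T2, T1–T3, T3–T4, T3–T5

Every vertex of G appears in some bag (union = {0, 1, 2, 3, 4, 5, 6}); every edge is covered by a bag; and for each vertex v the set of bags containing v is connected in the bag tree. The decomposition is therefore valid. The largest bag has 3 vertices, so the width is 2.

Yes; width 2.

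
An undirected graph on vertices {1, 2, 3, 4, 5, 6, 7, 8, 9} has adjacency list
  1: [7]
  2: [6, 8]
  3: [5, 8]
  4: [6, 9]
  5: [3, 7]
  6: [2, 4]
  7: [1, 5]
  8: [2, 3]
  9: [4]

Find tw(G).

A width-1 tree decomposition is:
Bags: B1 = {4, 9}  B2 = {4, 6}  B3 = {2, 6}  B4 = {2, 8}  B5 = {3, 8}  B6 = {3, 5}  B7 = {5, 7}  B8 = {1, 7}
Tree: B1–B2, B2–B3, B3–B4, B4–B5, B5–B6, B6–B7, B7–B8
Every bag has size at most 2, so the width is 2 − 1 = 1 and tw(G) ≤ 1. G has an edge, so its treewidth is at least 1. Therefore the treewidth is 1.

1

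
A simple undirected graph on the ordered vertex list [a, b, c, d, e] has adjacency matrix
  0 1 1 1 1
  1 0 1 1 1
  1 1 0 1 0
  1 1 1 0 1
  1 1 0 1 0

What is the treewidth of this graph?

3

A width-3 tree decomposition is:
Bags: B1 = {a, b, d, e}  B2 = {a, b, c, d}
Tree: B1–B2
The largest bag has 4 vertices, giving width 3; this decomposition certifies tw(G) ≤ 3. On the other hand G contains the 4-clique {a, b, d, e}. A clique must lie in a single bag of any decomposition, so no decomposition can have width below 3. Hence tw(G) = 3 exactly.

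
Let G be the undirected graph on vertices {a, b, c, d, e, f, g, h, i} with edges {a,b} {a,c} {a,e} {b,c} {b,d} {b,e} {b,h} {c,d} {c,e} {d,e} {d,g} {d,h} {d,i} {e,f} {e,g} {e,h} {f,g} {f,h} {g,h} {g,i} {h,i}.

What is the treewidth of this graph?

3

A width-3 tree decomposition is:
Bags: B1 = {b, d, e, h}  B2 = {d, e, g, h}  B3 = {e, f, g, h}  B4 = {d, g, h, i}  B5 = {b, c, d, e}  B6 = {a, b, c, e}
Tree: B1–B2, B2–B3, B2–B4, B1–B5, B5–B6
Every bag has size at most 4, so the width is 4 − 1 = 3 and tw(G) ≤ 3. On the other hand G contains the 4-clique {d, e, g, h}. A clique must lie in a single bag of any decomposition, so no decomposition can have width below 3. The upper and lower bounds meet at 3, so that is the treewidth.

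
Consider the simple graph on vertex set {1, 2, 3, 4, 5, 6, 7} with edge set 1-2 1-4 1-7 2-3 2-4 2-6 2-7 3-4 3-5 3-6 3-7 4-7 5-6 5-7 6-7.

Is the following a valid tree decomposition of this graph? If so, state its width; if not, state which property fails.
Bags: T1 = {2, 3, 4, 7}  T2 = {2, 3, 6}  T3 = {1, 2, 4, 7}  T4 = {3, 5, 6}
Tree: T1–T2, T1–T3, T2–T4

No — edge (7,6) lies in no bag.

A tree decomposition must satisfy three properties: every vertex lies in some bag; for every edge, both endpoints lie together in some bag; and for every vertex, the bags containing it form a connected subtree. Here edge (7,6) lies in no bag, so the decomposition is invalid.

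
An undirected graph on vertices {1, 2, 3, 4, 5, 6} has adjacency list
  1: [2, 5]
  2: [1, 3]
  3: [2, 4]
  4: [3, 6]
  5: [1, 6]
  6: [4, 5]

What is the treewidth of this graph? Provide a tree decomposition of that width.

Every bag has size at most 3, so the width is 3 − 1 = 2 and tw(G) ≤ 2. For the lower bound, G contains the cycle 5–6–4–3–2–1–5, so G is not a forest; only forests have treewidth ≤ 1, hence tw(G) ≥ 2. Combining the bounds, tw(G) = 2.

Treewidth 2.
One optimal decomposition is:
Bags: B1 = {4, 5, 6}  B2 = {3, 4, 5}  B3 = {2, 3, 5}  B4 = {1, 2, 5}
Tree: B1–B2, B2–B3, B3–B4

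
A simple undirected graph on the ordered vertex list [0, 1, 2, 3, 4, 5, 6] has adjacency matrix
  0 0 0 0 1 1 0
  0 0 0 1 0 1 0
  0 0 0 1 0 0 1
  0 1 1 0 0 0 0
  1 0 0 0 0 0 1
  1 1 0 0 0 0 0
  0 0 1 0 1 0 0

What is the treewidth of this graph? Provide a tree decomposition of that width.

Treewidth 2.
One optimal decomposition is:
Bags: B1 = {2, 4, 6}  B2 = {0, 2, 4}  B3 = {0, 2, 5}  B4 = {1, 2, 5}  B5 = {1, 2, 3}
Tree: B1–B2, B2–B3, B3–B4, B4–B5

Every bag has size at most 3, so the width is 3 − 1 = 2 and tw(G) ≤ 2. Since 2–6–4–0–5–1–3–2 is a cycle in G, G is not acyclic. Forests are exactly the graphs of treewidth ≤ 1, so tw(G) ≥ 2. Combining the bounds, tw(G) = 2.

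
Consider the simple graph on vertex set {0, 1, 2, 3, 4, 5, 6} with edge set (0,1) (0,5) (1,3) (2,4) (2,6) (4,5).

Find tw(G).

A width-1 tree decomposition is:
Bags: B1 = {1, 3}  B2 = {0, 1}  B3 = {0, 5}  B4 = {4, 5}  B5 = {2, 4}  B6 = {2, 6}
Tree: B1–B2, B2–B3, B3–B4, B4–B5, B5–B6
The largest bag has 2 vertices, giving width 1; this decomposition certifies tw(G) ≤ 1. G has an edge, so its treewidth is at least 1. Therefore the treewidth is 1.

1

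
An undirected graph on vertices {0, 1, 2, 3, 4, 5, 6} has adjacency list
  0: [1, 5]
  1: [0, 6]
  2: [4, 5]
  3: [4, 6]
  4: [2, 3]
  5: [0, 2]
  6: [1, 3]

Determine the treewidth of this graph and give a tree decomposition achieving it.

Every bag has size at most 3, so the width is 3 − 1 = 2 and tw(G) ≤ 2. The edges 6–1–0–5–2–4–3–6 form a cycle, so G is not a tree and its treewidth is at least 2. Therefore the treewidth is 2.

Treewidth 2.
Bags: B1 = {0, 1, 6}  B2 = {0, 5, 6}  B3 = {2, 5, 6}  B4 = {2, 4, 6}  B5 = {3, 4, 6}
Tree: B1–B2, B2–B3, B3–B4, B4–B5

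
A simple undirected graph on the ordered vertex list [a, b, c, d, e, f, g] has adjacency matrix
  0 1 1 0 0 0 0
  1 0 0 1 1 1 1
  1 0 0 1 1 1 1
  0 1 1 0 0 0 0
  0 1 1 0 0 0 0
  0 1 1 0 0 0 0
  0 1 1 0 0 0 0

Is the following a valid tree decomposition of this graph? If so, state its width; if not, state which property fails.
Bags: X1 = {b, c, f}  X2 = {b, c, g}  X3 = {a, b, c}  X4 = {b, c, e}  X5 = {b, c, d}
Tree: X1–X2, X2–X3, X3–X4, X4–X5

Yes; width 2.

Every vertex of G appears in some bag (union = {a, b, c, d, e, f, g}); every edge is covered by a bag; and for each vertex v the set of bags containing v is connected in the bag tree. The decomposition is therefore valid. The largest bag has 3 vertices, so the width is 2.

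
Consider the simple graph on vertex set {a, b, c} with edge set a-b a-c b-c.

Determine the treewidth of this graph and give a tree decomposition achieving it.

Treewidth 2.
One such decomposition:
Bags: B1 = {a, b, c}
Tree: (single bag)

A single bag containing all 3 vertices is trivially a valid decomposition of width 2. For the lower bound, the 3 vertices {a, b, c} are pairwise adjacent, and any tree decomposition puts a clique entirely inside one bag — forcing width ≥ 2. Combining the bounds, tw(G) = 2.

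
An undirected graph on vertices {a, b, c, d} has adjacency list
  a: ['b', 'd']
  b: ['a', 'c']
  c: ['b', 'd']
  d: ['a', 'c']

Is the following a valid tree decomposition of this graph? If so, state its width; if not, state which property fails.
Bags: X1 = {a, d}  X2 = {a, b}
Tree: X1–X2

No — vertex c appears in no bag.

A tree decomposition must satisfy three properties: every vertex lies in some bag; for every edge, both endpoints lie together in some bag; and for every vertex, the bags containing it form a connected subtree. Here vertex c appears in no bag, so the decomposition is invalid.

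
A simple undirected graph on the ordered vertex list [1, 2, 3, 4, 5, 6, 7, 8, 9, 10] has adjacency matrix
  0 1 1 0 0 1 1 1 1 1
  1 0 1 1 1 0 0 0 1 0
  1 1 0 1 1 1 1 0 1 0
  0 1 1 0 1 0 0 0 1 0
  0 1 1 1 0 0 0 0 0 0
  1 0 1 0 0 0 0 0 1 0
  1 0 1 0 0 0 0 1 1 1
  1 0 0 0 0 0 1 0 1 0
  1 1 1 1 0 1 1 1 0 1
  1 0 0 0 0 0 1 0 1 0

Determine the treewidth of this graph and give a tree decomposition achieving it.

The largest bag has 4 vertices, giving width 3; this decomposition certifies tw(G) ≤ 3. For the lower bound, the 4 vertices {1, 7, 8, 9} are pairwise adjacent, and any tree decomposition puts a clique entirely inside one bag — forcing width ≥ 3. Hence tw(G) = 3 exactly.

Treewidth 3.
One optimal decomposition is:
Bags: B1 = {2, 3, 4, 9}  B2 = {1, 2, 3, 9}  B3 = {1, 3, 7, 9}  B4 = {1, 3, 6, 9}  B5 = {1, 7, 8, 9}  B6 = {2, 3, 4, 5}  B7 = {1, 7, 9, 10}
Tree: B1–B2, B2–B3, B2–B4, B3–B5, B1–B6, B3–B7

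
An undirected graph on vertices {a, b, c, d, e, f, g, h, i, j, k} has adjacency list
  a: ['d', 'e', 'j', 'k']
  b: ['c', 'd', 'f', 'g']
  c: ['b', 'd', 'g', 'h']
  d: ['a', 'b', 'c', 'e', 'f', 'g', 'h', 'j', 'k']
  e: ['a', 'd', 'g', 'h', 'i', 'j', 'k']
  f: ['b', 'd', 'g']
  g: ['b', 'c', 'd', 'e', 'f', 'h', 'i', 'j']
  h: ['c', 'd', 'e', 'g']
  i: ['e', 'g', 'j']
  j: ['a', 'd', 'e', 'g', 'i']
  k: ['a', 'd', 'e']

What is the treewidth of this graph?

A width-3 tree decomposition is:
Bags: B1 = {d, e, g, h}  B2 = {d, e, g, j}  B3 = {c, d, g, h}  B4 = {a, d, e, j}  B5 = {a, d, e, k}  B6 = {e, g, i, j}  B7 = {b, c, d, g}  B8 = {b, d, f, g}
Tree: B1–B2, B1–B3, B2–B4, B4–B5, B2–B6, B3–B7, B7–B8
The largest bag has 4 vertices, giving width 3; this decomposition certifies tw(G) ≤ 3. For the lower bound, the 4 vertices {d, e, g, j} are pairwise adjacent, and any tree decomposition puts a clique entirely inside one bag — forcing width ≥ 3. Hence tw(G) = 3 exactly.

3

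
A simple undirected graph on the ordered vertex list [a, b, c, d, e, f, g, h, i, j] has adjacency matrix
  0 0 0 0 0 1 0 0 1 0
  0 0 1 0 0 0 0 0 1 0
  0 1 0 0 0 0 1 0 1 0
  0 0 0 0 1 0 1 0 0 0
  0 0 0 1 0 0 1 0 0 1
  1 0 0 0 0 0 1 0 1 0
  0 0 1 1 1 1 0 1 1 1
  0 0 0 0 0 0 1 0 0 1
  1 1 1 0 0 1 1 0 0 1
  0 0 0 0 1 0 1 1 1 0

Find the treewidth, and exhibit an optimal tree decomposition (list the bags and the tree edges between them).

The largest bag has 3 vertices, giving width 2; this decomposition certifies tw(G) ≤ 2. For the lower bound, the 3 vertices {d, e, g} are pairwise adjacent, and any tree decomposition puts a clique entirely inside one bag — forcing width ≥ 2. Therefore the treewidth is 2.

Treewidth 2.
Bags: B1 = {e, g, j}  B2 = {g, i, j}  B3 = {c, g, i}  B4 = {f, g, i}  B5 = {b, c, i}  B6 = {d, e, g}  B7 = {g, h, j}  B8 = {a, f, i}
Tree: B1–B2, B2–B3, B2–B4, B3–B5, B1–B6, B1–B7, B4–B8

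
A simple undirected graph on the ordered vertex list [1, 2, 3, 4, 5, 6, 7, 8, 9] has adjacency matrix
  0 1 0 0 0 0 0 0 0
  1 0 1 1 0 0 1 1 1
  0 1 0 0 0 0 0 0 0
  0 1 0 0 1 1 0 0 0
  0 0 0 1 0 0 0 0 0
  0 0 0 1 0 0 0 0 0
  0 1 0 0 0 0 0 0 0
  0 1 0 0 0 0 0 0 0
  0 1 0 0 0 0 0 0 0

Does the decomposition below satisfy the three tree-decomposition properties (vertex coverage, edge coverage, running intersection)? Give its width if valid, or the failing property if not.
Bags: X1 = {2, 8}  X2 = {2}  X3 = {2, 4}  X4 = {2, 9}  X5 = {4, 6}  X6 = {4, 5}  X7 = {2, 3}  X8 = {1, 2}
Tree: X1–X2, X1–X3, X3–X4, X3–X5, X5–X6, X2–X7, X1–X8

No — vertex 7 appears in no bag.

A tree decomposition must satisfy three properties: every vertex lies in some bag; for every edge, both endpoints lie together in some bag; and for every vertex, the bags containing it form a connected subtree. Here vertex 7 appears in no bag, so the decomposition is invalid.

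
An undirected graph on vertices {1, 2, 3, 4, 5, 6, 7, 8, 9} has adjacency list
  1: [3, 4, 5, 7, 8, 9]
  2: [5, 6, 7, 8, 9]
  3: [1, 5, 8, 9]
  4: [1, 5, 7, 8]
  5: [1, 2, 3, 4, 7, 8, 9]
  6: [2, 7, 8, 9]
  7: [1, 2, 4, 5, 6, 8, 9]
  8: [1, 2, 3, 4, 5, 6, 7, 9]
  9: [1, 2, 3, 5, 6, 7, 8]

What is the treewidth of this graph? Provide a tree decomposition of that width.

Every bag has size at most 5, so the width is 5 − 1 = 4 and tw(G) ≤ 4. Conversely, {1, 3, 5, 8, 9} is a clique of size 5, and the vertices of any clique must share a bag in every tree decomposition; so some bag has ≥ 5 vertices and tw(G) ≥ 4. Hence tw(G) = 4 exactly.

Treewidth 4.
Bags: B1 = {1, 5, 7, 8, 9}  B2 = {2, 5, 7, 8, 9}  B3 = {2, 6, 7, 8, 9}  B4 = {1, 3, 5, 8, 9}  B5 = {1, 4, 5, 7, 8}
Tree: B1–B2, B2–B3, B1–B4, B1–B5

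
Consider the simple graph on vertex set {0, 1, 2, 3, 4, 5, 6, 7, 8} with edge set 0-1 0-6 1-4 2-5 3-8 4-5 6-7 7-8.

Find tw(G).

A width-1 tree decomposition is:
Bags: B1 = {2, 5}  B2 = {4, 5}  B3 = {1, 4}  B4 = {0, 1}  B5 = {0, 6}  B6 = {6, 7}  B7 = {7, 8}  B8 = {3, 8}
Tree: B1–B2, B2–B3, B3–B4, B4–B5, B5–B6, B6–B7, B7–B8
Each bag holds 2 vertices, so the decomposition has width 1, which upper-bounds the treewidth. G has an edge, so its treewidth is at least 1. Combining the bounds, tw(G) = 1.

1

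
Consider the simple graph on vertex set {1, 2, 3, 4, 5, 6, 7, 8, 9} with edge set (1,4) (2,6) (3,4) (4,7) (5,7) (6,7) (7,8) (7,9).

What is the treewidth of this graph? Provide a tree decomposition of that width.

Each bag holds 2 vertices, so the decomposition has width 1, which upper-bounds the treewidth. Any graph with an edge has treewidth ≥ 1, and G has the edge 4–7. The upper and lower bounds meet at 1, so that is the treewidth.

Treewidth 1.
One such decomposition:
Bags: B1 = {4, 7}  B2 = {3, 4}  B3 = {7, 8}  B4 = {6, 7}  B5 = {1, 4}  B6 = {7, 9}  B7 = {2, 6}  B8 = {5, 7}
Tree: B1–B2, B1–B3, B3–B4, B1–B5, B4–B6, B4–B7, B1–B8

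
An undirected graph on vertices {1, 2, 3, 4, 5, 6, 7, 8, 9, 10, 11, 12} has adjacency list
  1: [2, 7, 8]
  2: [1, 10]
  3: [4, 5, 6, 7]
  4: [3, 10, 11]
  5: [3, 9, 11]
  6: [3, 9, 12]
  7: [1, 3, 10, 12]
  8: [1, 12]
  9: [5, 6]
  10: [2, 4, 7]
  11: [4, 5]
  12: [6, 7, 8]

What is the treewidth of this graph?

A width-3 tree decomposition is:
Bags: B1 = {4, 5, 9, 11}  B2 = {3, 4, 5, 9}  B3 = {3, 4, 6, 9}  B4 = {3, 4, 6, 10}  B5 = {3, 6, 7, 10}  B6 = {6, 7, 10, 12}  B7 = {2, 7, 10, 12}  B8 = {1, 2, 7, 12}  B9 = {1, 2, 8, 12}
Tree: B1–B2, B2–B3, B3–B4, B4–B5, B5–B6, B6–B7, B7–B8, B8–B9
The largest bag has 4 vertices, giving width 3; this decomposition certifies tw(G) ≤ 3. For the lower bound: the 4 vertex sets {5,9,11}, {4}, {3}, {6,7,10,12} are disjoint, each induces a connected subgraph, and every pair is joined by at least one edge of G. Contracting each set to a single vertex therefore yields K_{4} as a minor, and since treewidth is minor-monotone, tw(G) ≥ tw(K_{4}) = 3. Combining the bounds, tw(G) = 3.

3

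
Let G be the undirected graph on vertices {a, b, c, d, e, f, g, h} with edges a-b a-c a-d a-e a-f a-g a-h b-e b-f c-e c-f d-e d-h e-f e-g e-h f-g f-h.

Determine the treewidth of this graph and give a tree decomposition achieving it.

The largest bag has 4 vertices, giving width 3; this decomposition certifies tw(G) ≤ 3. On the other hand G contains the 4-clique {a, d, e, h}. A clique must lie in a single bag of any decomposition, so no decomposition can have width below 3. Therefore the treewidth is 3.

Treewidth 3.
Bags: B1 = {a, b, e, f}  B2 = {a, e, f, h}  B3 = {a, c, e, f}  B4 = {a, d, e, h}  B5 = {a, e, f, g}
Tree: B1–B2, B1–B3, B2–B4, B2–B5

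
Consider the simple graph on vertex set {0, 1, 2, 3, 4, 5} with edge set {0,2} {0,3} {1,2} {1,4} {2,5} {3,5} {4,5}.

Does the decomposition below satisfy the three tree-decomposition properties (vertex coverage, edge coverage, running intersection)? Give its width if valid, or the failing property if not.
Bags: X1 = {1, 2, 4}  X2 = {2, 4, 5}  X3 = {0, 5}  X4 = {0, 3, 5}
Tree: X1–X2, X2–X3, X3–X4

A tree decomposition must satisfy three properties: every vertex lies in some bag; for every edge, both endpoints lie together in some bag; and for every vertex, the bags containing it form a connected subtree. Here edge (2,0) lies in no bag, so the decomposition is invalid.

No — edge (2,0) lies in no bag.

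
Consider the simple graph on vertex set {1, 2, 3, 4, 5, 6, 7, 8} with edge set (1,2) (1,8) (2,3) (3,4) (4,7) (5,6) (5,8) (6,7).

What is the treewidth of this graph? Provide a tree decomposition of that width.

Treewidth 2.
Bags: B1 = {1, 5, 8}  B2 = {1, 2, 5}  B3 = {2, 3, 5}  B4 = {3, 4, 5}  B5 = {4, 5, 7}  B6 = {5, 6, 7}
Tree: B1–B2, B2–B3, B3–B4, B4–B5, B5–B6

The largest bag has 3 vertices, giving width 2; this decomposition certifies tw(G) ≤ 2. Since 5–8–1–2–3–4–7–6–5 is a cycle in G, G is not acyclic. Forests are exactly the graphs of treewidth ≤ 1, so tw(G) ≥ 2. Therefore the treewidth is 2.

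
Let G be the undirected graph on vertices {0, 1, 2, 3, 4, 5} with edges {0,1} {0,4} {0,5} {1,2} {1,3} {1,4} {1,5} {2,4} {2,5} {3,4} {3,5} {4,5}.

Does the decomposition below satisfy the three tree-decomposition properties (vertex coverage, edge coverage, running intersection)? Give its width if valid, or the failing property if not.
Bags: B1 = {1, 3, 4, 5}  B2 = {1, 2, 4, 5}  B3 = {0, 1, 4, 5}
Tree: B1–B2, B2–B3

Every vertex of G appears in some bag (union = {0, 1, 2, 3, 4, 5}); every edge is covered by a bag; and for each vertex v the set of bags containing v is connected in the bag tree. The decomposition is therefore valid. The largest bag has 4 vertices, so the width is 3.

Yes; width 3.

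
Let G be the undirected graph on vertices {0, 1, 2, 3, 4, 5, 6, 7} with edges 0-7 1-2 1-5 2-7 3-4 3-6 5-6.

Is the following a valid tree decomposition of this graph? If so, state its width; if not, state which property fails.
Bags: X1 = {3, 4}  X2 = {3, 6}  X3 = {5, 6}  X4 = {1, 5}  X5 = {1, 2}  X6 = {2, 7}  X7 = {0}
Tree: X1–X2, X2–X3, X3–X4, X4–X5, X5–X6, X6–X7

No — edge (7,0) lies in no bag.

A tree decomposition must satisfy three properties: every vertex lies in some bag; for every edge, both endpoints lie together in some bag; and for every vertex, the bags containing it form a connected subtree. Here edge (7,0) lies in no bag, so the decomposition is invalid.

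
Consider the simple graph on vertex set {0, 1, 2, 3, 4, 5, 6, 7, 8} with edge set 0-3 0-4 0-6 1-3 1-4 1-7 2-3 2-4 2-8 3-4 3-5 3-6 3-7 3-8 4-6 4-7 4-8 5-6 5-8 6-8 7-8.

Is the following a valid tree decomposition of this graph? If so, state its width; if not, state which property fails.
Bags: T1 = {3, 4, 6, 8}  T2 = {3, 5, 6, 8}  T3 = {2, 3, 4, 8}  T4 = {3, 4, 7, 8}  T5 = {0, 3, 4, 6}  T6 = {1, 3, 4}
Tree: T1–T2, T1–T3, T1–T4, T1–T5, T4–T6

A tree decomposition must satisfy three properties: every vertex lies in some bag; for every edge, both endpoints lie together in some bag; and for every vertex, the bags containing it form a connected subtree. Here edge (7,1) lies in no bag, so the decomposition is invalid.

No — edge (7,1) lies in no bag.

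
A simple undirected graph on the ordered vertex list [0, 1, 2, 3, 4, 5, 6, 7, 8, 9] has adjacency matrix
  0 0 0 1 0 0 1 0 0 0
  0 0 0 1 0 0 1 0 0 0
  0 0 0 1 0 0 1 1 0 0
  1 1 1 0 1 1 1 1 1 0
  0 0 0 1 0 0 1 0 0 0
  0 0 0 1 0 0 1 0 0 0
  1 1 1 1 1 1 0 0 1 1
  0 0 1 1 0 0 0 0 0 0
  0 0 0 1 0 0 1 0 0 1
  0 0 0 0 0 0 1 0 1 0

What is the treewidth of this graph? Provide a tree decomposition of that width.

Treewidth 2.
One optimal decomposition is:
Bags: B1 = {2, 3, 6}  B2 = {3, 6, 8}  B3 = {6, 8, 9}  B4 = {3, 4, 6}  B5 = {3, 5, 6}  B6 = {2, 3, 7}  B7 = {1, 3, 6}  B8 = {0, 3, 6}
Tree: B1–B2, B2–B3, B1–B4, B1–B5, B1–B6, B4–B7, B5–B8

The largest bag has 3 vertices, giving width 2; this decomposition certifies tw(G) ≤ 2. For the lower bound, the 3 vertices {6, 8, 9} are pairwise adjacent, and any tree decomposition puts a clique entirely inside one bag — forcing width ≥ 2. The upper and lower bounds meet at 2, so that is the treewidth.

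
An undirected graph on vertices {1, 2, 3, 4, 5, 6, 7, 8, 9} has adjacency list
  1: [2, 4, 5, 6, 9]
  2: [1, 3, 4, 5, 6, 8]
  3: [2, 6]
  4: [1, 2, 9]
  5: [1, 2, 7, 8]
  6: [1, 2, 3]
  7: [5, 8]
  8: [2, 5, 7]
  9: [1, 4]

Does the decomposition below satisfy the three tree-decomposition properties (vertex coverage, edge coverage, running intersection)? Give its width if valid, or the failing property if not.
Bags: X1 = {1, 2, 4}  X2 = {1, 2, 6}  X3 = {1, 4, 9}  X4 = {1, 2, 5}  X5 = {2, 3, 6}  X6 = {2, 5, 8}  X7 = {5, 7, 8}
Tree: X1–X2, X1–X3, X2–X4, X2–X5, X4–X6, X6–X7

Vertex coverage: the bags together contain {1, 2, 3, 4, 5, 6, 7, 8, 9}, the full vertex set. Edge coverage: each edge of G has both endpoints in at least one bag. Running intersection: for every vertex, the bags containing it form a connected subtree. All three properties hold, so this is a valid tree decomposition of width max|bag| − 1 = 2, and hence tw(G) ≤ 2.

Yes; width 2.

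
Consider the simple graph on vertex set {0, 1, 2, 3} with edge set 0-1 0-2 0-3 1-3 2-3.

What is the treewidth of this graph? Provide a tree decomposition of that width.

Treewidth 2.
One such decomposition:
Bags: B1 = {0, 1, 3}  B2 = {0, 2, 3}
Tree: B1–B2

Each bag holds 3 vertices, so the decomposition has width 2, which upper-bounds the treewidth. On the other hand G contains the 3-clique {0, 1, 3}. A clique must lie in a single bag of any decomposition, so no decomposition can have width below 2. Therefore the treewidth is 2.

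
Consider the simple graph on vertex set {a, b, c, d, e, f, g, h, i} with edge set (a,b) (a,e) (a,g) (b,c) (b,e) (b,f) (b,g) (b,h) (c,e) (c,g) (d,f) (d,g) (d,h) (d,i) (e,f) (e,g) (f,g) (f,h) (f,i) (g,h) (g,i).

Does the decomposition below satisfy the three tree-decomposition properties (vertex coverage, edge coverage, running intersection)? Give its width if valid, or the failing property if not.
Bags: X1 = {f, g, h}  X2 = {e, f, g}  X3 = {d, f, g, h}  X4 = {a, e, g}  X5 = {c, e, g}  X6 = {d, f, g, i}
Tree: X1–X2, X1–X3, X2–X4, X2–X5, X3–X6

A tree decomposition must satisfy three properties: every vertex lies in some bag; for every edge, both endpoints lie together in some bag; and for every vertex, the bags containing it form a connected subtree. Here vertex b appears in no bag, so the decomposition is invalid.

No — vertex b appears in no bag.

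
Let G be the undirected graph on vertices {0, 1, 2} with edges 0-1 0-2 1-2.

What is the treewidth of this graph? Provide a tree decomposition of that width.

A single bag containing all 3 vertices is trivially a valid decomposition of width 2. For the lower bound, the 3 vertices {0, 1, 2} are pairwise adjacent, and any tree decomposition puts a clique entirely inside one bag — forcing width ≥ 2. Combining the bounds, tw(G) = 2.

Treewidth 2.
One optimal decomposition is:
Bags: B1 = {0, 1, 2}
Tree: (single bag)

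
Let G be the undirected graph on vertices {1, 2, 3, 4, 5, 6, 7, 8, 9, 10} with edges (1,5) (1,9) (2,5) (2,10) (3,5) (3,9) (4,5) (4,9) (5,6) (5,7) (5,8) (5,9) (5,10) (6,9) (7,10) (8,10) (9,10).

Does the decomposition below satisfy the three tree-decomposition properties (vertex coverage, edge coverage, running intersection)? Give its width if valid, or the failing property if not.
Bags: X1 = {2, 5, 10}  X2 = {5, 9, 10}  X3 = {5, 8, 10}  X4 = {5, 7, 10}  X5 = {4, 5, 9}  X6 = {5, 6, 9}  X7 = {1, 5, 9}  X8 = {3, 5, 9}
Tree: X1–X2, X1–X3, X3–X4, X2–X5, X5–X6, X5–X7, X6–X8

Yes; width 2.

Vertex coverage: the bags together contain {1, 2, 3, 4, 5, 6, 7, 8, 9, 10}, the full vertex set. Edge coverage: each edge of G has both endpoints in at least one bag. Running intersection: for every vertex, the bags containing it form a connected subtree. All three properties hold, so this is a valid tree decomposition of width max|bag| − 1 = 2, and hence tw(G) ≤ 2.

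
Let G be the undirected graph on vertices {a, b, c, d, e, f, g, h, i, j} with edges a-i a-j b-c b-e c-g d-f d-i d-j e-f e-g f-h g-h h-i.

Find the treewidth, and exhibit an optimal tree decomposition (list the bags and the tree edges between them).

Treewidth 2.
One such decomposition:
Bags: B1 = {a, i, j}  B2 = {d, i, j}  B3 = {d, h, i}  B4 = {d, f, h}  B5 = {f, g, h}  B6 = {e, f, g}  B7 = {c, e, g}  B8 = {b, c, e}
Tree: B1–B2, B2–B3, B3–B4, B4–B5, B5–B6, B6–B7, B7–B8

Every bag has size at most 3, so the width is 3 − 1 = 2 and tw(G) ≤ 2. For the lower bound, G contains the cycle a–j–d–i–a, so G is not a forest; only forests have treewidth ≤ 1, hence tw(G) ≥ 2. Combining the bounds, tw(G) = 2.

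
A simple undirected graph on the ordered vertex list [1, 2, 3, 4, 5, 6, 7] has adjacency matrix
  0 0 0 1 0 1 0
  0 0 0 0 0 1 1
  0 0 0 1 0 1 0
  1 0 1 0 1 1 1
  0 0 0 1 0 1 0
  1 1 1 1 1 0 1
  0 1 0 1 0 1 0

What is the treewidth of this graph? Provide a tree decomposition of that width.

Treewidth 2.
One such decomposition:
Bags: B1 = {1, 4, 6}  B2 = {4, 5, 6}  B3 = {4, 6, 7}  B4 = {3, 4, 6}  B5 = {2, 6, 7}
Tree: B1–B2, B1–B3, B3–B4, B3–B5

Each bag holds 3 vertices, so the decomposition has width 2, which upper-bounds the treewidth. Conversely, {2, 6, 7} is a clique of size 3, and the vertices of any clique must share a bag in every tree decomposition; so some bag has ≥ 3 vertices and tw(G) ≥ 2. Combining the bounds, tw(G) = 2.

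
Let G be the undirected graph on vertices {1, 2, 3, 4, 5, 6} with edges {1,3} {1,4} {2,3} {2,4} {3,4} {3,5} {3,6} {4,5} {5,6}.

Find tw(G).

2

A width-2 tree decomposition is:
Bags: B1 = {3, 4, 5}  B2 = {3, 5, 6}  B3 = {2, 3, 4}  B4 = {1, 3, 4}
Tree: B1–B2, B1–B3, B1–B4
Every bag has size at most 3, so the width is 3 − 1 = 2 and tw(G) ≤ 2. Conversely, {1, 3, 4} is a clique of size 3, and the vertices of any clique must share a bag in every tree decomposition; so some bag has ≥ 3 vertices and tw(G) ≥ 2. Combining the bounds, tw(G) = 2.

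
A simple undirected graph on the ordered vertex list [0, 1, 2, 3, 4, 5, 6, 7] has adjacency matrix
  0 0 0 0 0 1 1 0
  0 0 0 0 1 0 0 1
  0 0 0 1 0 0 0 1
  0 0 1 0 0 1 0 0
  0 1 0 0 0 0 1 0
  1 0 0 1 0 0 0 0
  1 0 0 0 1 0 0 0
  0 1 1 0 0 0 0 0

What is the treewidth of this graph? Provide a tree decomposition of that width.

Each bag holds 3 vertices, so the decomposition has width 2, which upper-bounds the treewidth. For the lower bound, G contains the cycle 6–4–1–7–2–3–5–0–6, so G is not a forest; only forests have treewidth ≤ 1, hence tw(G) ≥ 2. The upper and lower bounds meet at 2, so that is the treewidth.

Treewidth 2.
One optimal decomposition is:
Bags: B1 = {1, 4, 6}  B2 = {1, 6, 7}  B3 = {2, 6, 7}  B4 = {2, 3, 6}  B5 = {3, 5, 6}  B6 = {0, 5, 6}
Tree: B1–B2, B2–B3, B3–B4, B4–B5, B5–B6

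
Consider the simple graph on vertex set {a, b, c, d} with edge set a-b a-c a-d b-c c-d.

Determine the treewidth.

2

A width-2 tree decomposition is:
Bags: B1 = {a, b, c}  B2 = {a, c, d}
Tree: B1–B2
The largest bag has 3 vertices, giving width 2; this decomposition certifies tw(G) ≤ 2. For the lower bound, the 3 vertices {a, c, d} are pairwise adjacent, and any tree decomposition puts a clique entirely inside one bag — forcing width ≥ 2. Combining the bounds, tw(G) = 2.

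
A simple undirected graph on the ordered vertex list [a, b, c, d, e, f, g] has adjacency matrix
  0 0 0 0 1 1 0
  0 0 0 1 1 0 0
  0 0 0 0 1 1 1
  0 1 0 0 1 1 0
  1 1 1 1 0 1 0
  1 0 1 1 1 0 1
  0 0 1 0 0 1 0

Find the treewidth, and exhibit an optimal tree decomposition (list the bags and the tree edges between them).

Treewidth 2.
One such decomposition:
Bags: B1 = {c, f, g}  B2 = {c, e, f}  B3 = {d, e, f}  B4 = {a, e, f}  B5 = {b, d, e}
Tree: B1–B2, B2–B3, B2–B4, B3–B5

Every bag has size at most 3, so the width is 3 − 1 = 2 and tw(G) ≤ 2. Conversely, {c, f, g} is a clique of size 3, and the vertices of any clique must share a bag in every tree decomposition; so some bag has ≥ 3 vertices and tw(G) ≥ 2. Therefore the treewidth is 2.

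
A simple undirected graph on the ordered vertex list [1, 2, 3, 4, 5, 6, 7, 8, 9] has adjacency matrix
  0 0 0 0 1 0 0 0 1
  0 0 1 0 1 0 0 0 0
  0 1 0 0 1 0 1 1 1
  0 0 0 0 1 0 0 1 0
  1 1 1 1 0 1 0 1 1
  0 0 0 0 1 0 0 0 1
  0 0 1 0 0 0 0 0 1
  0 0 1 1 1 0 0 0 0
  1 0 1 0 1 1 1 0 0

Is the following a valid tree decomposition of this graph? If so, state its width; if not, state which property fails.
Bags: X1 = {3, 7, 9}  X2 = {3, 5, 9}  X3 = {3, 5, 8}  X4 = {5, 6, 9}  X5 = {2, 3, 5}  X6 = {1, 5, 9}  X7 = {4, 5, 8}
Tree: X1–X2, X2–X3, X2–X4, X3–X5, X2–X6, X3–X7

Every vertex of G appears in some bag (union = {1, 2, 3, 4, 5, 6, 7, 8, 9}); every edge is covered by a bag; and for each vertex v the set of bags containing v is connected in the bag tree. The decomposition is therefore valid. The largest bag has 3 vertices, so the width is 2.

Yes; width 2.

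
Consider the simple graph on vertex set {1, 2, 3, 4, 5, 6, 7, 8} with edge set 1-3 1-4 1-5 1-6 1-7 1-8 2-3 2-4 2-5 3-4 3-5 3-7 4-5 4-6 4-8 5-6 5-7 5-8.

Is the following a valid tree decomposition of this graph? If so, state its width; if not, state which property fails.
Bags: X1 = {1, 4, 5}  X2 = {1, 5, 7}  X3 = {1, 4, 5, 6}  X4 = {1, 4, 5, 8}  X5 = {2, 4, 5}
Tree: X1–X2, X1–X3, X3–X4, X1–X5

No — vertex 3 appears in no bag.

A tree decomposition must satisfy three properties: every vertex lies in some bag; for every edge, both endpoints lie together in some bag; and for every vertex, the bags containing it form a connected subtree. Here vertex 3 appears in no bag, so the decomposition is invalid.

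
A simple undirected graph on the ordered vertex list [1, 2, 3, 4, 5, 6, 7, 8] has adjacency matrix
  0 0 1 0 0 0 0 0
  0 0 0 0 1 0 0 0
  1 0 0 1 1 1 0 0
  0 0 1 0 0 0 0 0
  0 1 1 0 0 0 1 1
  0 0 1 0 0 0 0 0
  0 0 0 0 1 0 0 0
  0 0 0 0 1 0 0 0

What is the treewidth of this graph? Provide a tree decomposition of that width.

Treewidth 1.
One such decomposition:
Bags: B1 = {3, 5}  B2 = {5, 8}  B3 = {1, 3}  B4 = {3, 6}  B5 = {3, 4}  B6 = {5, 7}  B7 = {2, 5}
Tree: B1–B2, B1–B3, B3–B4, B1–B5, B1–B6, B1–B7

The largest bag has 2 vertices, giving width 1; this decomposition certifies tw(G) ≤ 1. Any graph with an edge has treewidth ≥ 1, and G has the edge 3–5. Therefore the treewidth is 1.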